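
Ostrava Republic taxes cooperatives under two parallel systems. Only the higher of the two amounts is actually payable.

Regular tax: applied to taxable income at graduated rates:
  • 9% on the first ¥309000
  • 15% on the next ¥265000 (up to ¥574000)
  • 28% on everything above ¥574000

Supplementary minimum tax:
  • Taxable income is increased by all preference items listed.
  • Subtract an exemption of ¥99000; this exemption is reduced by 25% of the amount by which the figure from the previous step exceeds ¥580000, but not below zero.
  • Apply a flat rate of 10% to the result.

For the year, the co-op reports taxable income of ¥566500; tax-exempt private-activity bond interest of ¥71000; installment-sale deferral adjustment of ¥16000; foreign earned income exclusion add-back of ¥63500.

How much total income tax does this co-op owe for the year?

Regular tax:
  ¥309000 × 9% = ¥27810
  ¥257500 × 15% = ¥38625
  → ¥66435

Supplementary minimum tax:
  Adjusted income: ¥566500 + ¥71000 + ¥16000 + ¥63500 = ¥717000
  Exemption: ¥99000 − 25% × (¥717000 − ¥580000) = ¥99000 − ¥34250 = ¥64750
  Base: ¥717000 − ¥64750 = ¥652250
  ¥652250 × 10% = ¥65225

¥66435 > ¥65225, so the regular tax governs.

¥66435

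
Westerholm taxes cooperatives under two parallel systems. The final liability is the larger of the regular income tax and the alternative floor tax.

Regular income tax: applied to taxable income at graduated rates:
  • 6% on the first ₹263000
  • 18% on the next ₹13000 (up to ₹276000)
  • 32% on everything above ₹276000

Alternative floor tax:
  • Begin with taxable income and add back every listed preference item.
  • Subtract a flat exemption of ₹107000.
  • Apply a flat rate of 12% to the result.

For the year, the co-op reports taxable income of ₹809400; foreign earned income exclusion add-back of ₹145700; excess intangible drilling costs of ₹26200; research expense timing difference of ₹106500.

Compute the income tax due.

₹188808

Alternative floor tax:
  Adjusted income: ₹809400 + ₹145700 + ₹26200 + ₹106500 = ₹1087800
  Less exemption ₹107000 → base ₹980800
  ₹980800 × 12% = ₹117696

Regular income tax:
  ₹263000 × 6% = ₹15780
  ₹13000 × 18% = ₹2340
  ₹533400 × 32% = ₹170688
  → ₹188808

₹188808 > ₹117696, so the regular income tax governs.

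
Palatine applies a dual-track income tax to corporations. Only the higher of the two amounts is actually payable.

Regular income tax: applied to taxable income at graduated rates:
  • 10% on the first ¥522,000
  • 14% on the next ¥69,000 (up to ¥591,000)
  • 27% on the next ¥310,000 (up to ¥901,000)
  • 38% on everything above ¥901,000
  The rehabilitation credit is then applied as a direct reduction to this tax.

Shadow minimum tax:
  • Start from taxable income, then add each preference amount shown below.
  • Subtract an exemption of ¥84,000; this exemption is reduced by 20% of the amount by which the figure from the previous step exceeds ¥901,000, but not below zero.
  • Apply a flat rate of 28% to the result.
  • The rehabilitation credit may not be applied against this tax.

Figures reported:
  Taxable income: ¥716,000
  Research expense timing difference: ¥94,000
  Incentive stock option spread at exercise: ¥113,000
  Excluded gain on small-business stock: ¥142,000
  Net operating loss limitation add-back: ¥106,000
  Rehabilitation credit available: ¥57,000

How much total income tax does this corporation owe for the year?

Regular income tax:
  ¥522,000 × 10% = ¥52,200
  ¥69,000 × 14% = ¥9,660
  ¥125,000 × 27% = ¥33,750
  → ¥95,610
  Less rehabilitation credit ¥57,000 → ¥38,610

Shadow minimum tax:
  Adjusted income: ¥716,000 + ¥94,000 + ¥113,000 + ¥142,000 + ¥106,000 = ¥1,171,000
  Exemption: ¥84,000 − 20% × (¥1,171,000 − ¥901,000) = ¥84,000 − ¥54,000 = ¥30,000
  Base: ¥1,171,000 − ¥30,000 = ¥1,141,000
  ¥1,141,000 × 28% = ¥319,480

¥319,480 > ¥38,610, so the shadow minimum tax is the binding amount.

¥319,480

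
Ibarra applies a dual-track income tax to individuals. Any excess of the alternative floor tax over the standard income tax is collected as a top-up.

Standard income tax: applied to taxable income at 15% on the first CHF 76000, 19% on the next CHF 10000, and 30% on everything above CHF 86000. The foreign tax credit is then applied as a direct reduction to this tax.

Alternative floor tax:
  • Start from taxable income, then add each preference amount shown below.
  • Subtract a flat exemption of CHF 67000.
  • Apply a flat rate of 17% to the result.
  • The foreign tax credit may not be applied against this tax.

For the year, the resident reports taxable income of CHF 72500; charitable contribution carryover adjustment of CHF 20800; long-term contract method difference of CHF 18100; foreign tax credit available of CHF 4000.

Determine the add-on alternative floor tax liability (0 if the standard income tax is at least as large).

Standard income tax:
  CHF 72500 × 15% = CHF 10875
  Less foreign tax credit CHF 4000 → CHF 6875

Alternative floor tax:
  Adjusted income: CHF 72500 + CHF 20800 + CHF 18100 = CHF 111400
  Less exemption CHF 67000 → base CHF 44400
  CHF 44400 × 17% = CHF 7548

Excess of alternative floor tax over standard income tax: CHF 7548 − CHF 6875 = CHF 673.

CHF 673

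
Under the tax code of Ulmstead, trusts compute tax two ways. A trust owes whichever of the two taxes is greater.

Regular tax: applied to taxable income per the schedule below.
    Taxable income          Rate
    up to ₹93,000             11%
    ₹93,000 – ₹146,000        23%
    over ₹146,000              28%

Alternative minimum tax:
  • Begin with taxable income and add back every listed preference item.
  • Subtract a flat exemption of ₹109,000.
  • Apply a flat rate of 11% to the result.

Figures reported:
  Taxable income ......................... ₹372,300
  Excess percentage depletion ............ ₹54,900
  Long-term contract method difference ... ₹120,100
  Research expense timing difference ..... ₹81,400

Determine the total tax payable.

₹85,784

Regular tax:
  ₹93,000 × 11% = ₹10,230
  ₹53,000 × 23% = ₹12,190
  ₹226,300 × 28% = ₹63,364
  → ₹85,784

Alternative minimum tax:
  Adjusted income: ₹372,300 + ₹54,900 + ₹120,100 + ₹81,400 = ₹628,700
  Less exemption ₹109,000 → base ₹519,700
  ₹519,700 × 11% = ₹57,167

₹85,784 > ₹57,167, so the regular tax governs.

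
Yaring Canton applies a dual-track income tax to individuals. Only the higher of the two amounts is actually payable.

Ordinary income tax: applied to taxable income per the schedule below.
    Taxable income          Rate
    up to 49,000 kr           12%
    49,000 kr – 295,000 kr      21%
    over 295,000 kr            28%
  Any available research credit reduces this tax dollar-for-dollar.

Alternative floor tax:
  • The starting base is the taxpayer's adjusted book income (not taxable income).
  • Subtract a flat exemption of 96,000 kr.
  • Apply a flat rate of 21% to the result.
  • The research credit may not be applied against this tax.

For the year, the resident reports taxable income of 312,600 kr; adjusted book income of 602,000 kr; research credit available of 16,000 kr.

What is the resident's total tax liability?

Ordinary income tax:
  49,000 kr × 12% = 5,880 kr
  246,000 kr × 21% = 51,660 kr
  17,600 kr × 28% = 4,928 kr
  → 62,468 kr
  Less research credit 16,000 kr → 46,468 kr

Alternative floor tax:
  Base (adjusted book income): 602,000 kr
  Less exemption 96,000 kr → base 506,000 kr
  506,000 kr × 21% = 106,260 kr

106,260 kr > 46,468 kr, so the alternative floor tax is the binding amount.

106,260 kr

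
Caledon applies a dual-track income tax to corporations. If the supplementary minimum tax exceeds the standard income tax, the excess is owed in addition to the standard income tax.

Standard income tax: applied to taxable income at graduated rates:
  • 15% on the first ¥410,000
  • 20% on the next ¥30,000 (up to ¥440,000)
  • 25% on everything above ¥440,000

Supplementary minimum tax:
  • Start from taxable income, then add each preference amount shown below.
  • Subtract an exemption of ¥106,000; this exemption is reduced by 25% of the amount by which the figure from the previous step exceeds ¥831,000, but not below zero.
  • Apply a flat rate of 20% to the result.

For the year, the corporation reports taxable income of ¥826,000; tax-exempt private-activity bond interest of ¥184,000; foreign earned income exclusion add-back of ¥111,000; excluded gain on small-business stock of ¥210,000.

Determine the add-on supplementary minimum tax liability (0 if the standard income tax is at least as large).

Supplementary minimum tax:
  Adjusted income: ¥826,000 + ¥184,000 + ¥111,000 + ¥210,000 = ¥1,331,000
  Exemption: 25% × (¥1,331,000 − ¥831,000) = ¥125,000 ≥ ¥106,000, so the exemption is fully phased out
  Base: ¥1,331,000 − ¥0 = ¥1,331,000
  ¥1,331,000 × 20% = ¥266,200

Standard income tax:
  ¥410,000 × 15% = ¥61,500
  ¥30,000 × 20% = ¥6,000
  ¥386,000 × 25% = ¥96,500
  → ¥164,000

Excess of supplementary minimum tax over standard income tax: ¥266,200 − ¥164,000 = ¥102,200.

¥102,200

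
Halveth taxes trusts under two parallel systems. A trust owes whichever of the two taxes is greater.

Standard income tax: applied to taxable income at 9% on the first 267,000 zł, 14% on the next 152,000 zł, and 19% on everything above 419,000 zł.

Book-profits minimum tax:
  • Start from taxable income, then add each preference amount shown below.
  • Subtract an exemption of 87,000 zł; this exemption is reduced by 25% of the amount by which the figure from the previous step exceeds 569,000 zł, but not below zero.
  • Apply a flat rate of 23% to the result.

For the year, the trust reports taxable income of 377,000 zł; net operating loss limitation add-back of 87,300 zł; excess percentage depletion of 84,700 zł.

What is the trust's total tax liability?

106,260 zł

Standard income tax:
  267,000 zł × 9% = 24,030 zł
  110,000 zł × 14% = 15,400 zł
  → 39,430 zł

Book-profits minimum tax:
  Adjusted income: 377,000 zł + 87,300 zł + 84,700 zł = 549,000 zł
  Exemption: 549,000 zł ≤ 569,000 zł, so full 87,000 zł applies
  Base: 549,000 zł − 87,000 zł = 462,000 zł
  462,000 zł × 23% = 106,260 zł

106,260 zł > 39,430 zł, so the book-profits minimum tax is the binding amount.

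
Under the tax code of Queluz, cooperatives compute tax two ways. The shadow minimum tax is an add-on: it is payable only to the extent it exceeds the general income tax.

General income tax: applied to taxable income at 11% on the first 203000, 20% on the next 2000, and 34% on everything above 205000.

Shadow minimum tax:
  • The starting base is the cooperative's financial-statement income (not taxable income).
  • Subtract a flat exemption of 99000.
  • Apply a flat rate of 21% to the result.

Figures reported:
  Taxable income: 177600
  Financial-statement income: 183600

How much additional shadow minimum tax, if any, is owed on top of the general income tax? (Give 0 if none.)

0

General income tax:
  177600 × 11% = 19536

Shadow minimum tax:
  Base (financial-statement income): 183600
  Less exemption 99000 → base 84600
  84600 × 21% = 17766

17766 ≤ 19536, so no add-on is due.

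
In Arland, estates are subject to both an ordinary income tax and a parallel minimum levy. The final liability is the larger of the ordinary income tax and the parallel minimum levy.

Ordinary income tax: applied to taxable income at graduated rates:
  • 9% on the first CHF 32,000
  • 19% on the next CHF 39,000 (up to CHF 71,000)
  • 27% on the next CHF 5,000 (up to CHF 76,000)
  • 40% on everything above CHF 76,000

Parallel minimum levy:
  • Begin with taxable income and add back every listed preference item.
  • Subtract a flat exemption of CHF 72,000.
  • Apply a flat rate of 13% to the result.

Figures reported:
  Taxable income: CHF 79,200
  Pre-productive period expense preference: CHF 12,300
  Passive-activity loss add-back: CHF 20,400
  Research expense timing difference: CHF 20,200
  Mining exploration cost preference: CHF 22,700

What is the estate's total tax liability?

CHF 12,920

Ordinary income tax:
  CHF 32,000 × 9% = CHF 2,880
  CHF 39,000 × 19% = CHF 7,410
  CHF 5,000 × 27% = CHF 1,350
  CHF 3,200 × 40% = CHF 1,280
  → CHF 12,920

Parallel minimum levy:
  Adjusted income: CHF 79,200 + CHF 12,300 + CHF 20,400 + CHF 20,200 + CHF 22,700 = CHF 154,800
  Less exemption CHF 72,000 → base CHF 82,800
  CHF 82,800 × 13% = CHF 10,764

CHF 12,920 > CHF 10,764, so the ordinary income tax governs.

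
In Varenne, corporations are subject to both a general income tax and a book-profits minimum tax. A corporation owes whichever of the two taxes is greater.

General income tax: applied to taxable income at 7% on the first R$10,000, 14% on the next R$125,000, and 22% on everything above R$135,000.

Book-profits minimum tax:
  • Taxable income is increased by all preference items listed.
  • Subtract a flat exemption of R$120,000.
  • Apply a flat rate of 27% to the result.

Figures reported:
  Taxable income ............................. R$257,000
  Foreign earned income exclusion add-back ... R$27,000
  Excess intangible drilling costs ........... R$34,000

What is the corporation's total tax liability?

General income tax:
  R$10,000 × 7% = R$700
  R$125,000 × 14% = R$17,500
  R$122,000 × 22% = R$26,840
  → R$45,040

Book-profits minimum tax:
  Adjusted income: R$257,000 + R$27,000 + R$34,000 = R$318,000
  Less exemption R$120,000 → base R$198,000
  R$198,000 × 27% = R$53,460

R$53,460 > R$45,040, so the book-profits minimum tax is the binding amount.

R$53,460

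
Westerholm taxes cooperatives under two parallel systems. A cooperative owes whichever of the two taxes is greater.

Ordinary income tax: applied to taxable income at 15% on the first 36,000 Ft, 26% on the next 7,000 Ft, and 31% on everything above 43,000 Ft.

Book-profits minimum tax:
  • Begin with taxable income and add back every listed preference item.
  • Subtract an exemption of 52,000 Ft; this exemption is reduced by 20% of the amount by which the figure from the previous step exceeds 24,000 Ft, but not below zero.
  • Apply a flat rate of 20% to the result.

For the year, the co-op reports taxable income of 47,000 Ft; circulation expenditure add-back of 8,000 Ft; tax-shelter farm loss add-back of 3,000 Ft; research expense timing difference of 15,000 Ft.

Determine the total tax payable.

8,460 Ft

Ordinary income tax:
  36,000 Ft × 15% = 5,400 Ft
  7,000 Ft × 26% = 1,820 Ft
  4,000 Ft × 31% = 1,240 Ft
  → 8,460 Ft

Book-profits minimum tax:
  Adjusted income: 47,000 Ft + 8,000 Ft + 3,000 Ft + 15,000 Ft = 73,000 Ft
  Exemption: 52,000 Ft − 20% × (73,000 Ft − 24,000 Ft) = 52,000 Ft − 9,800 Ft = 42,200 Ft
  Base: 73,000 Ft − 42,200 Ft = 30,800 Ft
  30,800 Ft × 20% = 6,160 Ft

8,460 Ft > 6,160 Ft, so the ordinary income tax governs.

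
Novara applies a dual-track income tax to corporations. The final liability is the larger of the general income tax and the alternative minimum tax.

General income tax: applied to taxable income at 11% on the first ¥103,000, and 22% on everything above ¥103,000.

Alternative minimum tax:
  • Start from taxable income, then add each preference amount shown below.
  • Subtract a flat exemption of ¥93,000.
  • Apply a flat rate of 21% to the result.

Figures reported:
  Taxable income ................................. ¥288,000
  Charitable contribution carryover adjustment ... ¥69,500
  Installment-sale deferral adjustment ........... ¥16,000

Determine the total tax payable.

¥58,905

Alternative minimum tax:
  Adjusted income: ¥288,000 + ¥69,500 + ¥16,000 = ¥373,500
  Less exemption ¥93,000 → base ¥280,500
  ¥280,500 × 21% = ¥58,905

General income tax:
  ¥103,000 × 11% = ¥11,330
  ¥185,000 × 22% = ¥40,700
  → ¥52,030

¥58,905 > ¥52,030, so the alternative minimum tax is the binding amount.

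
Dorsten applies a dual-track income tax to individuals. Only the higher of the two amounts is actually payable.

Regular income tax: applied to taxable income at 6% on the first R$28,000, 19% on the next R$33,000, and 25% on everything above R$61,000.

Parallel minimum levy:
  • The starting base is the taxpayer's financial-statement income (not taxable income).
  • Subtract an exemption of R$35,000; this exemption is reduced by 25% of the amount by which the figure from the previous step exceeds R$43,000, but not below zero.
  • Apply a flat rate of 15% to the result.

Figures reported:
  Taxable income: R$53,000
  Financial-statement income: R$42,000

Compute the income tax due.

Regular income tax:
  R$28,000 × 6% = R$1,680
  R$25,000 × 19% = R$4,750
  → R$6,430

Parallel minimum levy:
  Base (financial-statement income): R$42,000
  Exemption: R$42,000 ≤ R$43,000, so full R$35,000 applies
  Base: R$42,000 − R$35,000 = R$7,000
  R$7,000 × 15% = R$1,050

R$6,430 > R$1,050, so the regular income tax governs.

R$6,430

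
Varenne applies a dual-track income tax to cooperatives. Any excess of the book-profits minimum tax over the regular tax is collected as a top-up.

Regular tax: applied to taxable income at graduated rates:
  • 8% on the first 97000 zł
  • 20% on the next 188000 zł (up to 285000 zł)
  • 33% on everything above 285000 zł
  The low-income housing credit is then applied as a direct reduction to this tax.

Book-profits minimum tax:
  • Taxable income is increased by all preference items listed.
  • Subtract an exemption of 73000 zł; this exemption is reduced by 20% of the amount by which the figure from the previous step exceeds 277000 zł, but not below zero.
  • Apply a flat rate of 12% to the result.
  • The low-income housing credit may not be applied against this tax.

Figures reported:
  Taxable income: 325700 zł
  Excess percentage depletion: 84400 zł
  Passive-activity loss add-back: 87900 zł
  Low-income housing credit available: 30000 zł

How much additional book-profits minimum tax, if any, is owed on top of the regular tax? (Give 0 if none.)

27513 zł

Regular tax:
  97000 zł × 8% = 7760 zł
  188000 zł × 20% = 37600 zł
  40700 zł × 33% = 13431 zł
  → 58791 zł
  Less low-income housing credit 30000 zł → 28791 zł

Book-profits minimum tax:
  Adjusted income: 325700 zł + 84400 zł + 87900 zł = 498000 zł
  Exemption: 73000 zł − 20% × (498000 zł − 277000 zł) = 73000 zł − 44200 zł = 28800 zł
  Base: 498000 zł − 28800 zł = 469200 zł
  469200 zł × 12% = 56304 zł

Excess of book-profits minimum tax over regular tax: 56304 zł − 28791 zł = 27513 zł.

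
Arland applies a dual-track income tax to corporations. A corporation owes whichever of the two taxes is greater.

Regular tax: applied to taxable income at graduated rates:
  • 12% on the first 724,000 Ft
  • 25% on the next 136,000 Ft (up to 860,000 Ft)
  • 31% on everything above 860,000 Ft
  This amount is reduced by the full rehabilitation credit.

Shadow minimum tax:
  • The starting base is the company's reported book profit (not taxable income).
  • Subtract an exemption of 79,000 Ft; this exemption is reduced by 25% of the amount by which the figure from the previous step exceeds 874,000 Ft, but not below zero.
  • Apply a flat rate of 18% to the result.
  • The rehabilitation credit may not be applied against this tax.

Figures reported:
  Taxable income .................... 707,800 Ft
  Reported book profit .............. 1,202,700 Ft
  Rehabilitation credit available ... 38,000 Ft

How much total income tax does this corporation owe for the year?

Regular tax:
  707,800 Ft × 12% = 84,936 Ft
  Less rehabilitation credit 38,000 Ft → 46,936 Ft

Shadow minimum tax:
  Base (reported book profit): 1,202,700 Ft
  Exemption: 25% × (1,202,700 Ft − 874,000 Ft) = 82,175 Ft ≥ 79,000 Ft, so the exemption is fully phased out
  Base: 1,202,700 Ft − 0 Ft = 1,202,700 Ft
  1,202,700 Ft × 18% = 216,486 Ft

216,486 Ft > 46,936 Ft, so the shadow minimum tax is the binding amount.

216,486 Ft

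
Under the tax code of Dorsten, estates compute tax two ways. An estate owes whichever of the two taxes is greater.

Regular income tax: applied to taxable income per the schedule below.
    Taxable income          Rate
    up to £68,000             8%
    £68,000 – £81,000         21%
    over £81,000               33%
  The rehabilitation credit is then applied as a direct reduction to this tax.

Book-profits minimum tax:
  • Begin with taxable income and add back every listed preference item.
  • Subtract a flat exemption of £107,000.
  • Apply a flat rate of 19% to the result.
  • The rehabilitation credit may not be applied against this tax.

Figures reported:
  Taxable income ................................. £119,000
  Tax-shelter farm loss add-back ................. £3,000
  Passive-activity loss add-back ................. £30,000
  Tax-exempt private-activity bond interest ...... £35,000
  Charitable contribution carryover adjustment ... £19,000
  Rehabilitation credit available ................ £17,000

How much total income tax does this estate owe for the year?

Book-profits minimum tax:
  Adjusted income: £119,000 + £3,000 + £30,000 + £35,000 + £19,000 = £206,000
  Less exemption £107,000 → base £99,000
  £99,000 × 19% = £18,810

Regular income tax:
  £68,000 × 8% = £5,440
  £13,000 × 21% = £2,730
  £38,000 × 33% = £12,540
  → £20,710
  Less rehabilitation credit £17,000 → £3,710

£18,810 > £3,710, so the book-profits minimum tax is the binding amount.

£18,810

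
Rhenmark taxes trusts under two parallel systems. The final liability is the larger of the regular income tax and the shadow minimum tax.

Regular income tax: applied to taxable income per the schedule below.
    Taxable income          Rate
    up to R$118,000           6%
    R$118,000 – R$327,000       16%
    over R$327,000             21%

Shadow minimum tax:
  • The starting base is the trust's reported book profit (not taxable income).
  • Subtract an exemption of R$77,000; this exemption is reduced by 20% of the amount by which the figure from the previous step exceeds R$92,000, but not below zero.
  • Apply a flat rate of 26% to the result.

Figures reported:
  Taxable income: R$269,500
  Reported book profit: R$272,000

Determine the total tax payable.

R$60,060

Regular income tax:
  R$118,000 × 6% = R$7,080
  R$151,500 × 16% = R$24,240
  → R$31,320

Shadow minimum tax:
  Base (reported book profit): R$272,000
  Exemption: R$77,000 − 20% × (R$272,000 − R$92,000) = R$77,000 − R$36,000 = R$41,000
  Base: R$272,000 − R$41,000 = R$231,000
  R$231,000 × 26% = R$60,060

R$60,060 > R$31,320, so the shadow minimum tax is the binding amount.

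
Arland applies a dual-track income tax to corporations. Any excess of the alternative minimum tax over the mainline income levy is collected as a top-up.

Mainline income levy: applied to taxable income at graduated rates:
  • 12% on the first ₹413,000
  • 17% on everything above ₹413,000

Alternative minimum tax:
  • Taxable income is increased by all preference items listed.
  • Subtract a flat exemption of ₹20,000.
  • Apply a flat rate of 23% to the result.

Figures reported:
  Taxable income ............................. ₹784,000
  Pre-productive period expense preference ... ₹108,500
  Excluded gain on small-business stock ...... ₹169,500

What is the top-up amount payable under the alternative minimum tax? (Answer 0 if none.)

₹127,030

Mainline income levy:
  ₹413,000 × 12% = ₹49,560
  ₹371,000 × 17% = ₹63,070
  → ₹112,630

Alternative minimum tax:
  Adjusted income: ₹784,000 + ₹108,500 + ₹169,500 = ₹1,062,000
  Less exemption ₹20,000 → base ₹1,042,000
  ₹1,042,000 × 23% = ₹239,660

Excess of alternative minimum tax over mainline income levy: ₹239,660 − ₹112,630 = ₹127,030.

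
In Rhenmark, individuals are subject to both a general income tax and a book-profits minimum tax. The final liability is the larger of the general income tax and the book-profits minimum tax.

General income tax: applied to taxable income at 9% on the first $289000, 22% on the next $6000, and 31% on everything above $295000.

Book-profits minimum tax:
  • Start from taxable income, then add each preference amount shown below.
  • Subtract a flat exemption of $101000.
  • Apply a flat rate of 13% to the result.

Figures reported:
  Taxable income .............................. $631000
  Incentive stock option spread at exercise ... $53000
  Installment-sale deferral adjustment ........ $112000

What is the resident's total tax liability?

General income tax:
  $289000 × 9% = $26010
  $6000 × 22% = $1320
  $336000 × 31% = $104160
  → $131490

Book-profits minimum tax:
  Adjusted income: $631000 + $53000 + $112000 = $796000
  Less exemption $101000 → base $695000
  $695000 × 13% = $90350

$131490 > $90350, so the general income tax governs.

$131490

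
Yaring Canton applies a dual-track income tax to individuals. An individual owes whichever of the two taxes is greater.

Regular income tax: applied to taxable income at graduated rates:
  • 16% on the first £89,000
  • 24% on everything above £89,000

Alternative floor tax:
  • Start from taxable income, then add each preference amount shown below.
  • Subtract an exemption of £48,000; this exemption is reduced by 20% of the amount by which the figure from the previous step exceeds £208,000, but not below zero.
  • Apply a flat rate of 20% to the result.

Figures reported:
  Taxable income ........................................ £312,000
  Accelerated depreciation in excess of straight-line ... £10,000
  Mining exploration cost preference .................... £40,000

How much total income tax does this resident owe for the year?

Alternative floor tax:
  Adjusted income: £312,000 + £10,000 + £40,000 = £362,000
  Exemption: £48,000 − 20% × (£362,000 − £208,000) = £48,000 − £30,800 = £17,200
  Base: £362,000 − £17,200 = £344,800
  £344,800 × 20% = £68,960

Regular income tax:
  £89,000 × 16% = £14,240
  £223,000 × 24% = £53,520
  → £67,760

£68,960 > £67,760, so the alternative floor tax is the binding amount.

£68,960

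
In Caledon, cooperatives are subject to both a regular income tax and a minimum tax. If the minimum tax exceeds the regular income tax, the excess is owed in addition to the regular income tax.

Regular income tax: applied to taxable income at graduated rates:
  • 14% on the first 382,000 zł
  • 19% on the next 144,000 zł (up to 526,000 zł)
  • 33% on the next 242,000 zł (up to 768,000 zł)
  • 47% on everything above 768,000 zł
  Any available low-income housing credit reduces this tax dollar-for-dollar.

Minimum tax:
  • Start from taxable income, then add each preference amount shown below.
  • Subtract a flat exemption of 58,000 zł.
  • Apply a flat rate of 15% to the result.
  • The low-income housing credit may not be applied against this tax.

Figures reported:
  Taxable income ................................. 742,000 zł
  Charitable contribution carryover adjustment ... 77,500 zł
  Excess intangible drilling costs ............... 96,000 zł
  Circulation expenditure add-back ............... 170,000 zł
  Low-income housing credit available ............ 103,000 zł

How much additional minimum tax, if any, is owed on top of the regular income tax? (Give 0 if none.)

105,005 zł

Regular income tax:
  382,000 zł × 14% = 53,480 zł
  144,000 zł × 19% = 27,360 zł
  216,000 zł × 33% = 71,280 zł
  → 152,120 zł
  Less low-income housing credit 103,000 zł → 49,120 zł

Minimum tax:
  Adjusted income: 742,000 zł + 77,500 zł + 96,000 zł + 170,000 zł = 1,085,500 zł
  Less exemption 58,000 zł → base 1,027,500 zł
  1,027,500 zł × 15% = 154,125 zł

Excess of minimum tax over regular income tax: 154,125 zł − 49,120 zł = 105,005 zł.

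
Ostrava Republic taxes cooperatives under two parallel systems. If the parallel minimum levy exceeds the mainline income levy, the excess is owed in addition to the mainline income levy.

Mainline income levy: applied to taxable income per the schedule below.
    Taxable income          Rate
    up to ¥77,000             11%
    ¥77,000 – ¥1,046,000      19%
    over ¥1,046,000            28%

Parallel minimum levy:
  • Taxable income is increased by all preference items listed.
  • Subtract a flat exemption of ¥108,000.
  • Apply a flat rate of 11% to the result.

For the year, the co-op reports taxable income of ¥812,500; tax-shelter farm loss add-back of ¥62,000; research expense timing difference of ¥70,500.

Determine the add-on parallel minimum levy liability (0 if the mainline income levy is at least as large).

Mainline income levy:
  ¥77,000 × 11% = ¥8,470
  ¥735,500 × 19% = ¥139,745
  → ¥148,215

Parallel minimum levy:
  Adjusted income: ¥812,500 + ¥62,000 + ¥70,500 = ¥945,000
  Less exemption ¥108,000 → base ¥837,000
  ¥837,000 × 11% = ¥92,070

¥92,070 ≤ ¥148,215, so no add-on is due.

¥0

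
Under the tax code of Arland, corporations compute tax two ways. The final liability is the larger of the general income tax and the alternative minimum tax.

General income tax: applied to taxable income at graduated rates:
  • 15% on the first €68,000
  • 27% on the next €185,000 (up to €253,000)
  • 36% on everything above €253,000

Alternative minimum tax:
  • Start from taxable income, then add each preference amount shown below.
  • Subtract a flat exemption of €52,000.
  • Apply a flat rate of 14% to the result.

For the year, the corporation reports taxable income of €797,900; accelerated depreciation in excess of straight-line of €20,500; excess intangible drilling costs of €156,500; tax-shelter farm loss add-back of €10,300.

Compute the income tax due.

€256,314

Alternative minimum tax:
  Adjusted income: €797,900 + €20,500 + €156,500 + €10,300 = €985,200
  Less exemption €52,000 → base €933,200
  €933,200 × 14% = €130,648

General income tax:
  €68,000 × 15% = €10,200
  €185,000 × 27% = €49,950
  €544,900 × 36% = €196,164
  → €256,314

€256,314 > €130,648, so the general income tax governs.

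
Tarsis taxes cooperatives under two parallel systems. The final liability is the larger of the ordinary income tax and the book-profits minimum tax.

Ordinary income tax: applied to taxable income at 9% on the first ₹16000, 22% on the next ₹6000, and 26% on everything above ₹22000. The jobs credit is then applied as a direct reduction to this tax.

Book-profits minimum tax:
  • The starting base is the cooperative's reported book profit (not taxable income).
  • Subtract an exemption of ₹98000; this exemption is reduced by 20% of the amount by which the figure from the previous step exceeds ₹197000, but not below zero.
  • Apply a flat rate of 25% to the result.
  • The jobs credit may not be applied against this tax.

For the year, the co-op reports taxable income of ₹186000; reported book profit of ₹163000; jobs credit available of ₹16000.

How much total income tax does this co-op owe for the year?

₹29400

Book-profits minimum tax:
  Base (reported book profit): ₹163000
  Exemption: ₹163000 ≤ ₹197000, so full ₹98000 applies
  Base: ₹163000 − ₹98000 = ₹65000
  ₹65000 × 25% = ₹16250

Ordinary income tax:
  ₹16000 × 9% = ₹1440
  ₹6000 × 22% = ₹1320
  ₹164000 × 26% = ₹42640
  → ₹45400
  Less jobs credit ₹16000 → ₹29400

₹29400 > ₹16250, so the ordinary income tax governs.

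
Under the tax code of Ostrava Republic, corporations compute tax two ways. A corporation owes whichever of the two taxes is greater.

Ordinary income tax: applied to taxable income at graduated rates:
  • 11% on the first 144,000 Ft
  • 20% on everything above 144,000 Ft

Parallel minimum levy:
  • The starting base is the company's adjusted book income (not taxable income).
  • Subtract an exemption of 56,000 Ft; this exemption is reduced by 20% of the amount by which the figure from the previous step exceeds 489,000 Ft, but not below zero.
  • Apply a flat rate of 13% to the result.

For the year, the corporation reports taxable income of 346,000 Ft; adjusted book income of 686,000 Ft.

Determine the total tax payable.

Ordinary income tax:
  144,000 Ft × 11% = 15,840 Ft
  202,000 Ft × 20% = 40,400 Ft
  → 56,240 Ft

Parallel minimum levy:
  Base (adjusted book income): 686,000 Ft
  Exemption: 56,000 Ft − 20% × (686,000 Ft − 489,000 Ft) = 56,000 Ft − 39,400 Ft = 16,600 Ft
  Base: 686,000 Ft − 16,600 Ft = 669,400 Ft
  669,400 Ft × 13% = 87,022 Ft

87,022 Ft > 56,240 Ft, so the parallel minimum levy is the binding amount.

87,022 Ft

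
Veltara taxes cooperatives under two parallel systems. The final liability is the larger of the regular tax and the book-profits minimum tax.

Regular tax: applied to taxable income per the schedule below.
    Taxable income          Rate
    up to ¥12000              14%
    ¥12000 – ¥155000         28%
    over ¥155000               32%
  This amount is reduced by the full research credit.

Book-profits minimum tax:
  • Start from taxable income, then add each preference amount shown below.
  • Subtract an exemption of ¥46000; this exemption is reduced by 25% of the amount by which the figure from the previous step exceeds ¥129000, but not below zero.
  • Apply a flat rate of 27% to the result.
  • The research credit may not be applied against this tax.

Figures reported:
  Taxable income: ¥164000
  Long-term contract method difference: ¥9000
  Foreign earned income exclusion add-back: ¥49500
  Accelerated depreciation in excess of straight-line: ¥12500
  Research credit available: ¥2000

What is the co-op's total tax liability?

¥58185

Regular tax:
  ¥12000 × 14% = ¥1680
  ¥143000 × 28% = ¥40040
  ¥9000 × 32% = ¥2880
  → ¥44600
  Less research credit ¥2000 → ¥42600

Book-profits minimum tax:
  Adjusted income: ¥164000 + ¥9000 + ¥49500 + ¥12500 = ¥235000
  Exemption: ¥46000 − 25% × (¥235000 − ¥129000) = ¥46000 − ¥26500 = ¥19500
  Base: ¥235000 − ¥19500 = ¥215500
  ¥215500 × 27% = ¥58185

¥58185 > ¥42600, so the book-profits minimum tax is the binding amount.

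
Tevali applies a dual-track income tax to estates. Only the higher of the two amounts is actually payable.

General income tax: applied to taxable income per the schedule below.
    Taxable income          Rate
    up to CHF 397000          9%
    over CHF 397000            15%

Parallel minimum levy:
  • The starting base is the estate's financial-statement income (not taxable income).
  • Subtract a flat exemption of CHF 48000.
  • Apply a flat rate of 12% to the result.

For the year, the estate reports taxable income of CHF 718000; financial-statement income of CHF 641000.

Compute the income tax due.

Parallel minimum levy:
  Base (financial-statement income): CHF 641000
  Less exemption CHF 48000 → base CHF 593000
  CHF 593000 × 12% = CHF 71160

General income tax:
  CHF 397000 × 9% = CHF 35730
  CHF 321000 × 15% = CHF 48150
  → CHF 83880

CHF 83880 > CHF 71160, so the general income tax governs.

CHF 83880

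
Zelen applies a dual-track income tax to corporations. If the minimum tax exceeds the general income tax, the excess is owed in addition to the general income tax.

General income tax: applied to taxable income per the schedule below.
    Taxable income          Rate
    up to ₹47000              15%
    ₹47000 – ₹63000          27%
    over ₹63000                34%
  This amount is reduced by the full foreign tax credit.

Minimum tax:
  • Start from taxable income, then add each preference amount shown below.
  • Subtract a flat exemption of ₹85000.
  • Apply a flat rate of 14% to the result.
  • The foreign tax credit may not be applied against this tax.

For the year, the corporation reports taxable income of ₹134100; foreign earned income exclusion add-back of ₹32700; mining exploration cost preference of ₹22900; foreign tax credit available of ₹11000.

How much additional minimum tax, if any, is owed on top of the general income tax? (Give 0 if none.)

General income tax:
  ₹47000 × 15% = ₹7050
  ₹16000 × 27% = ₹4320
  ₹71100 × 34% = ₹24174
  → ₹35544
  Less foreign tax credit ₹11000 → ₹24544

Minimum tax:
  Adjusted income: ₹134100 + ₹32700 + ₹22900 = ₹189700
  Less exemption ₹85000 → base ₹104700
  ₹104700 × 14% = ₹14658

₹14658 ≤ ₹24544, so no add-on is due.

₹0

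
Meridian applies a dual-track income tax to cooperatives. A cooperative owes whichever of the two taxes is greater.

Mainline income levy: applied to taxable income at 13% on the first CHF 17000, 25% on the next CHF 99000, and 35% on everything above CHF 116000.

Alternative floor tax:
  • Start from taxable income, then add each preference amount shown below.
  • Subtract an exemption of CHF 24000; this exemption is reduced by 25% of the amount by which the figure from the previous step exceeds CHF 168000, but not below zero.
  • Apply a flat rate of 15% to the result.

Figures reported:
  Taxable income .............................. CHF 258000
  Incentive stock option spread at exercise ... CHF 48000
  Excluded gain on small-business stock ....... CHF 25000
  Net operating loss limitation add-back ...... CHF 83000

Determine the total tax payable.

Alternative floor tax:
  Adjusted income: CHF 258000 + CHF 48000 + CHF 25000 + CHF 83000 = CHF 414000
  Exemption: 25% × (CHF 414000 − CHF 168000) = CHF 61500 ≥ CHF 24000, so the exemption is fully phased out
  Base: CHF 414000 − CHF 0 = CHF 414000
  CHF 414000 × 15% = CHF 62100

Mainline income levy:
  CHF 17000 × 13% = CHF 2210
  CHF 99000 × 25% = CHF 24750
  CHF 142000 × 35% = CHF 49700
  → CHF 76660

CHF 76660 > CHF 62100, so the mainline income levy governs.

CHF 76660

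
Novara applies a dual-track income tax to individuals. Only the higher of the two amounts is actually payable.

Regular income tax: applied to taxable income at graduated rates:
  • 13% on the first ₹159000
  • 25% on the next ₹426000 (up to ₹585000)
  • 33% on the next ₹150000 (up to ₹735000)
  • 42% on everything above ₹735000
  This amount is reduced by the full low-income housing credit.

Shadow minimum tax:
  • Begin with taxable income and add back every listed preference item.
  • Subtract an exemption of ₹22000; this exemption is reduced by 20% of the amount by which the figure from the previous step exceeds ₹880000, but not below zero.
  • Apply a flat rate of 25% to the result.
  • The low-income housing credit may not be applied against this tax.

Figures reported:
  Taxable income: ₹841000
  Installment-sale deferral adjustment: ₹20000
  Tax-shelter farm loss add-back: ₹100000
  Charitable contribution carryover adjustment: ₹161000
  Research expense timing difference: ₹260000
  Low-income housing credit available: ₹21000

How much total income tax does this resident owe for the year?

Regular income tax:
  ₹159000 × 13% = ₹20670
  ₹426000 × 25% = ₹106500
  ₹150000 × 33% = ₹49500
  ₹106000 × 42% = ₹44520
  → ₹221190
  Less low-income housing credit ₹21000 → ₹200190

Shadow minimum tax:
  Adjusted income: ₹841000 + ₹20000 + ₹100000 + ₹161000 + ₹260000 = ₹1382000
  Exemption: 20% × (₹1382000 − ₹880000) = ₹100400 ≥ ₹22000, so the exemption is fully phased out
  Base: ₹1382000 − ₹0 = ₹1382000
  ₹1382000 × 25% = ₹345500

₹345500 > ₹200190, so the shadow minimum tax is the binding amount.

₹345500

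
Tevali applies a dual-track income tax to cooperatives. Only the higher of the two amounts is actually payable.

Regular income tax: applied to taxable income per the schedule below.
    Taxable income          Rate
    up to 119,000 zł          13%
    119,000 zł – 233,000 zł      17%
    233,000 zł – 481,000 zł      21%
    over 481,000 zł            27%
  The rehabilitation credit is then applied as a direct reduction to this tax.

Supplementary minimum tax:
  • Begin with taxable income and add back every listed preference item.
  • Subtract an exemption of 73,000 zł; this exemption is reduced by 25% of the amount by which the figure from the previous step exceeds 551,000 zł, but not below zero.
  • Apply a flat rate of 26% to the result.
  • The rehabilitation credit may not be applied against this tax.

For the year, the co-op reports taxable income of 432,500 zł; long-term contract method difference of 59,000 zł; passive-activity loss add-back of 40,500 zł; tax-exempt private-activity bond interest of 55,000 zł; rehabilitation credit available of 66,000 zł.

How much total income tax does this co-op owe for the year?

Supplementary minimum tax:
  Adjusted income: 432,500 zł + 59,000 zł + 40,500 zł + 55,000 zł = 587,000 zł
  Exemption: 73,000 zł − 25% × (587,000 zł − 551,000 zł) = 73,000 zł − 9,000 zł = 64,000 zł
  Base: 587,000 zł − 64,000 zł = 523,000 zł
  523,000 zł × 26% = 135,980 zł

Regular income tax:
  119,000 zł × 13% = 15,470 zł
  114,000 zł × 17% = 19,380 zł
  199,500 zł × 21% = 41,895 zł
  → 76,745 zł
  Less rehabilitation credit 66,000 zł → 10,745 zł

135,980 zł > 10,745 zł, so the supplementary minimum tax is the binding amount.

135,980 zł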